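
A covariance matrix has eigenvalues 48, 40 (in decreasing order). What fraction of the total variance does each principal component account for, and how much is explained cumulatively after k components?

Step 1 — total variance = trace(Sigma) = Σ λ_i = 48 + 40 = 88.

Step 2 — fraction explained by component i = λ_i / Σ λ:
  PC1: 48/88 = 0.5455
  PC2: 40/88 = 0.4545

Step 3 — cumulative fraction after k components = (λ_1 + ... + λ_k) / Σ λ:
  k = 1: 48/88 = 0.5455
  k = 2: (48 + 40)/88 = 88/88 = 1

Summary (fraction, with percent):

explained: PC1 0.5455 (54.55%), PC2 0.4545 (45.45%);  cumulative: 0.5455, 1


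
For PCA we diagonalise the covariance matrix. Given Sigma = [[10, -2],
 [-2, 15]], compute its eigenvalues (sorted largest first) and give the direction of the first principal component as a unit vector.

Step 1 — characteristic polynomial of 2×2 Sigma:
  det(Sigma - λI) = λ² - trace · λ + det = 0.
  trace = 10 + 15 = 25, det = 10·15 - (-2)² = 146.
Step 2 — discriminant:
  Δ = trace² - 4·det = 625 - 584 = 41.
Step 3 — eigenvalues:
  λ = (trace ± √Δ)/2 = (25 ± 6.4031)/2,
  λ_1 = 15.7016,  λ_2 = 9.2984.

Step 4 — unit eigenvector for λ_1: solve (Sigma - λ_1 I)v = 0. First row:
  (10 - 15.7016)·v_x + (-2)·v_y = 0, i.e. (-5.7016)·v_x + (-2)·v_y = 0,
  so v ∝ (b, λ_1 - a) = (-2, 5.7016); multiply by -1 so the first entry is positive: u = (2, -5.7016).
  ||u|| = √((2)² + (-5.7016)²) = √(36.5078) ≈ 6.0422,
  v_1 = u/||u|| ≈ (0.331, -0.9436) (||v_1|| = 1).

λ_1 = 15.7016,  λ_2 = 9.2984;  v_1 ≈ (0.331, -0.9436)


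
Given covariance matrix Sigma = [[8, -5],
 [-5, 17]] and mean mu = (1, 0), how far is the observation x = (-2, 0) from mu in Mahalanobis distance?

Step 1 — centre the observation: (x - mu) = (-3, 0).

Step 2 — invert Sigma. det(Sigma) = 8·17 - (-5)² = 111.
  Sigma^{-1} = (1/det) · [[d, -b], [-b, a]] = [[0.1532, 0.045],
 [0.045, 0.0721]].

Step 3 — form the quadratic (x - mu)^T · Sigma^{-1} · (x - mu):
  Sigma^{-1} · (x - mu) = (-0.4595, -0.1351).
  (x - mu)^T · [Sigma^{-1} · (x - mu)] = (-3)·(-0.4595) + (0)·(-0.1351) = 1.3784.

Step 4 — take square root: d = √(1.3784) ≈ 1.174.

d(x, mu) = √(1.3784) ≈ 1.174


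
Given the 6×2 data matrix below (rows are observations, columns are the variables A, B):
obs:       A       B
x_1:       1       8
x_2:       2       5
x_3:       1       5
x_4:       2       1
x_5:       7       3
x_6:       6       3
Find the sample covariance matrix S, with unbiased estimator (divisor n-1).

Step 1 — column means:
  mean(A) = (1 + 2 + 1 + 2 + 7 + 6) / 6 = 19/6 = 3.1667
  mean(B) = (8 + 5 + 5 + 1 + 3 + 3) / 6 = 25/6 = 4.1667

Step 2 — sample covariance S[i,j] = (1/(n-1)) · Σ_k (x_{k,i} - mean_i) · (x_{k,j} - mean_j), with n-1 = 5.
  S[A,A] = ((-2.1667)·(-2.1667) + (-1.1667)·(-1.1667) + (-2.1667)·(-2.1667) + (-1.1667)·(-1.1667) + (3.8333)·(3.8333) + (2.8333)·(2.8333)) / 5 = 34.8333/5 = 6.9667
  S[A,B] = ((-2.1667)·(3.8333) + (-1.1667)·(0.8333) + (-2.1667)·(0.8333) + (-1.1667)·(-3.1667) + (3.8333)·(-1.1667) + (2.8333)·(-1.1667)) / 5 = -15.1667/5 = -3.0333
  S[B,B] = ((3.8333)·(3.8333) + (0.8333)·(0.8333) + (0.8333)·(0.8333) + (-3.1667)·(-3.1667) + (-1.1667)·(-1.1667) + (-1.1667)·(-1.1667)) / 5 = 28.8333/5 = 5.7667

S is symmetric (S[j,i] = S[i,j]). Assembling:

S = [[6.9667, -3.0333],
 [-3.0333, 5.7667]]


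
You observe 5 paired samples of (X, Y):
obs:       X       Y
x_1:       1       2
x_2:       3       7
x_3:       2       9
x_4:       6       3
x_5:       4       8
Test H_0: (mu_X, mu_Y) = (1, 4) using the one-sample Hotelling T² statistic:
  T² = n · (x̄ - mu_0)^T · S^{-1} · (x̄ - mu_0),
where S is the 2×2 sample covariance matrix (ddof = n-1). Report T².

Step 1 — sample mean vector:
  mean(X) = (1 + 3 + 2 + 6 + 4) / 5 = 16/5 = 3.2
  mean(Y) = (2 + 7 + 9 + 3 + 8) / 5 = 29/5 = 5.8
  x̄ = (3.2, 5.8),  deviation x̄ - mu_0 = (3.2, 5.8) - (1, 4) = (2.2, 1.8).

Step 2 — sample covariance matrix, S[i,j] = (1/(n-1)) · Σ_k (x_{k,i} - mean_i) · (x_{k,j} - mean_j), divisor n-1 = 4:
  S[X,X] = ((-2.2)·(-2.2) + (-0.2)·(-0.2) + (-1.2)·(-1.2) + (2.8)·(2.8) + (0.8)·(0.8)) / 4 = 14.8/4 = 3.7
  S[X,Y] = ((-2.2)·(-3.8) + (-0.2)·(1.2) + (-1.2)·(3.2) + (2.8)·(-2.8) + (0.8)·(2.2)) / 4 = -1.8/4 = -0.45
  S[Y,Y] = ((-3.8)·(-3.8) + (1.2)·(1.2) + (3.2)·(3.2) + (-2.8)·(-2.8) + (2.2)·(2.2)) / 4 = 38.8/4 = 9.7
  S = [[3.7, -0.45],
 [-0.45, 9.7]].

Step 3 — invert S. det(S) = 3.7·9.7 - (-0.45)² = 35.6875.
  S^{-1} = (1/det) · [[d, -b], [-b, a]] = [[0.2718, 0.0126],
 [0.0126, 0.1037]].

Step 4 — quadratic form (x̄ - mu_0)^T · S^{-1} · (x̄ - mu_0):
  S^{-1} · (x̄ - mu_0) = (0.6207, 0.2144),
  (x̄ - mu_0)^T · [...] = (2.2)·(0.6207) + (1.8)·(0.2144) = 1.7513.

Step 5 — scale by n: T² = 5 · 1.7513 = 8.7566.

T² ≈ 8.7566


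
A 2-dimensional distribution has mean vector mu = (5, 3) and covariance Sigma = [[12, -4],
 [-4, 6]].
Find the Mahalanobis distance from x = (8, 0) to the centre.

Step 1 — centre the observation: (x - mu) = (3, -3).

Step 2 — invert Sigma. det(Sigma) = 12·6 - (-4)² = 56.
  Sigma^{-1} = (1/det) · [[d, -b], [-b, a]] = [[0.1071, 0.0714],
 [0.0714, 0.2143]].

Step 3 — form the quadratic (x - mu)^T · Sigma^{-1} · (x - mu):
  Sigma^{-1} · (x - mu) = (0.1071, -0.4286).
  (x - mu)^T · [Sigma^{-1} · (x - mu)] = (3)·(0.1071) + (-3)·(-0.4286) = 1.6071.

Step 4 — take square root: d = √(1.6071) ≈ 1.2677.

d(x, mu) = √(1.6071) ≈ 1.2677


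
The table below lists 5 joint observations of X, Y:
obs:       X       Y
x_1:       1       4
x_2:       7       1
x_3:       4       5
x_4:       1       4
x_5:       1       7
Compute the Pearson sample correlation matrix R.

Step 1 — column means:
  mean(X) = (1 + 7 + 4 + 1 + 1) / 5 = 14/5 = 2.8
  mean(Y) = (4 + 1 + 5 + 4 + 7) / 5 = 21/5 = 4.2

Step 2 — sample variances and covariances s[i,j] = (1/(n-1)) · Σ_k (x_{k,i} - mean_i) · (x_{k,j} - mean_j), with n-1 = 4:
  s[X,X] = ((-1.8)·(-1.8) + (4.2)·(4.2) + (1.2)·(1.2) + (-1.8)·(-1.8) + (-1.8)·(-1.8)) / 4 = 28.8/4 = 7.2
  s[X,Y] = ((-1.8)·(-0.2) + (4.2)·(-3.2) + (1.2)·(0.8) + (-1.8)·(-0.2) + (-1.8)·(2.8)) / 4 = -16.8/4 = -4.2
  s[Y,Y] = ((-0.2)·(-0.2) + (-3.2)·(-3.2) + (0.8)·(0.8) + (-0.2)·(-0.2) + (2.8)·(2.8)) / 4 = 18.8/4 = 4.7
  Sample standard deviations s_i = √(s[i,i]):
  s(X) = √(7.2) = 2.6833
  s(Y) = √(4.7) = 2.1679

Step 3 — r_{ij} = s_{ij} / (s_i · s_j):
  r[X,X] = 1 (diagonal).
  r[X,Y] = -4.2 / (2.6833 · 2.1679) = -4.2 / 5.8172 = -0.722
  r[Y,Y] = 1 (diagonal).

R is symmetric with unit diagonal. Assembling:

R = [[1, -0.722],
 [-0.722, 1]]


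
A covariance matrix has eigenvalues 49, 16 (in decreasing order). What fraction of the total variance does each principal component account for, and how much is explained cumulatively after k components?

Step 1 — total variance = trace(Sigma) = Σ λ_i = 49 + 16 = 65.

Step 2 — fraction explained by component i = λ_i / Σ λ:
  PC1: 49/65 = 0.7538
  PC2: 16/65 = 0.2462

Step 3 — cumulative fraction after k components = (λ_1 + ... + λ_k) / Σ λ:
  k = 1: 49/65 = 0.7538
  k = 2: (49 + 16)/65 = 65/65 = 1

Summary (fraction, with percent):

explained: PC1 0.7538 (75.38%), PC2 0.2462 (24.62%);  cumulative: 0.7538, 1


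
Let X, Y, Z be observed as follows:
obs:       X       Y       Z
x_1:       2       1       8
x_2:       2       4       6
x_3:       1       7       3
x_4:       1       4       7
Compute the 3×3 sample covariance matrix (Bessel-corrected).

Step 1 — column means:
  mean(X) = (2 + 2 + 1 + 1) / 4 = 6/4 = 1.5
  mean(Y) = (1 + 4 + 7 + 4) / 4 = 16/4 = 4
  mean(Z) = (8 + 6 + 3 + 7) / 4 = 24/4 = 6

Step 2 — sample covariance S[i,j] = (1/(n-1)) · Σ_k (x_{k,i} - mean_i) · (x_{k,j} - mean_j), with n-1 = 3.
  S[X,X] = ((0.5)·(0.5) + (0.5)·(0.5) + (-0.5)·(-0.5) + (-0.5)·(-0.5)) / 3 = 1/3 = 0.3333
  S[X,Y] = ((0.5)·(-3) + (0.5)·(0) + (-0.5)·(3) + (-0.5)·(0)) / 3 = -3/3 = -1
  S[X,Z] = ((0.5)·(2) + (0.5)·(0) + (-0.5)·(-3) + (-0.5)·(1)) / 3 = 2/3 = 0.6667
  S[Y,Y] = ((-3)·(-3) + (0)·(0) + (3)·(3) + (0)·(0)) / 3 = 18/3 = 6
  S[Y,Z] = ((-3)·(2) + (0)·(0) + (3)·(-3) + (0)·(1)) / 3 = -15/3 = -5
  S[Z,Z] = ((2)·(2) + (0)·(0) + (-3)·(-3) + (1)·(1)) / 3 = 14/3 = 4.6667

S is symmetric (S[j,i] = S[i,j]). Assembling:

S = [[0.3333, -1, 0.6667],
 [-1, 6, -5],
 [0.6667, -5, 4.6667]]


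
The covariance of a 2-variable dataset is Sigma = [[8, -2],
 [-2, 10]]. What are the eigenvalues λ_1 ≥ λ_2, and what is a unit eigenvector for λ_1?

Step 1 — characteristic polynomial of 2×2 Sigma:
  det(Sigma - λI) = λ² - trace · λ + det = 0.
  trace = 8 + 10 = 18, det = 8·10 - (-2)² = 76.
Step 2 — discriminant:
  Δ = trace² - 4·det = 324 - 304 = 20.
Step 3 — eigenvalues:
  λ = (trace ± √Δ)/2 = (18 ± 4.4721)/2,
  λ_1 = 11.2361,  λ_2 = 6.7639.

Step 4 — unit eigenvector for λ_1: solve (Sigma - λ_1 I)v = 0. First row:
  (8 - 11.2361)·v_x + (-2)·v_y = 0, i.e. (-3.2361)·v_x + (-2)·v_y = 0,
  so v ∝ (b, λ_1 - a) = (-2, 3.2361); multiply by -1 so the first entry is positive: u = (2, -3.2361).
  ||u|| = √((2)² + (-3.2361)²) = √(14.4721) ≈ 3.8042,
  v_1 = u/||u|| ≈ (0.5257, -0.8507) (||v_1|| = 1).

λ_1 = 11.2361,  λ_2 = 6.7639;  v_1 ≈ (0.5257, -0.8507)


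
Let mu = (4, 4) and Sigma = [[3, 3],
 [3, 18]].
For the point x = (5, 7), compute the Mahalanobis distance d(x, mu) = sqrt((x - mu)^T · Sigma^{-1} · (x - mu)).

Step 1 — centre the observation: (x - mu) = (1, 3).

Step 2 — invert Sigma. det(Sigma) = 3·18 - (3)² = 45.
  Sigma^{-1} = (1/det) · [[d, -b], [-b, a]] = [[0.4, -0.0667],
 [-0.0667, 0.0667]].

Step 3 — form the quadratic (x - mu)^T · Sigma^{-1} · (x - mu):
  Sigma^{-1} · (x - mu) = (0.2, 0.1333).
  (x - mu)^T · [Sigma^{-1} · (x - mu)] = (1)·(0.2) + (3)·(0.1333) = 0.6.

Step 4 — take square root: d = √(0.6) ≈ 0.7746.

d(x, mu) = √(0.6) ≈ 0.7746


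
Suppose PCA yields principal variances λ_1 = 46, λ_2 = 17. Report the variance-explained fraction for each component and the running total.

Step 1 — total variance = trace(Sigma) = Σ λ_i = 46 + 17 = 63.

Step 2 — fraction explained by component i = λ_i / Σ λ:
  PC1: 46/63 = 0.7302
  PC2: 17/63 = 0.2698

Step 3 — cumulative fraction after k components = (λ_1 + ... + λ_k) / Σ λ:
  k = 1: 46/63 = 0.7302
  k = 2: (46 + 17)/63 = 63/63 = 1

Summary (fraction, with percent):

explained: PC1 0.7302 (73.02%), PC2 0.2698 (26.98%);  cumulative: 0.7302, 1


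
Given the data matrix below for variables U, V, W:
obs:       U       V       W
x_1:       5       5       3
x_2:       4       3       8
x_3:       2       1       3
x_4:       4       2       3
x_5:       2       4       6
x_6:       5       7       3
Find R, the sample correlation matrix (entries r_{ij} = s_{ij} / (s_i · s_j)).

Step 1 — column means:
  mean(U) = (5 + 4 + 2 + 4 + 2 + 5) / 6 = 22/6 = 3.6667
  mean(V) = (5 + 3 + 1 + 2 + 4 + 7) / 6 = 22/6 = 3.6667
  mean(W) = (3 + 8 + 3 + 3 + 6 + 3) / 6 = 26/6 = 4.3333

Step 2 — sample variances and covariances s[i,j] = (1/(n-1)) · Σ_k (x_{k,i} - mean_i) · (x_{k,j} - mean_j), with n-1 = 5:
  s[U,U] = ((1.3333)·(1.3333) + (0.3333)·(0.3333) + (-1.6667)·(-1.6667) + (0.3333)·(0.3333) + (-1.6667)·(-1.6667) + (1.3333)·(1.3333)) / 5 = 9.3333/5 = 1.8667
  s[U,V] = ((1.3333)·(1.3333) + (0.3333)·(-0.6667) + (-1.6667)·(-2.6667) + (0.3333)·(-1.6667) + (-1.6667)·(0.3333) + (1.3333)·(3.3333)) / 5 = 9.3333/5 = 1.8667
  s[U,W] = ((1.3333)·(-1.3333) + (0.3333)·(3.6667) + (-1.6667)·(-1.3333) + (0.3333)·(-1.3333) + (-1.6667)·(1.6667) + (1.3333)·(-1.3333)) / 5 = -3.3333/5 = -0.6667
  s[V,V] = ((1.3333)·(1.3333) + (-0.6667)·(-0.6667) + (-2.6667)·(-2.6667) + (-1.6667)·(-1.6667) + (0.3333)·(0.3333) + (3.3333)·(3.3333)) / 5 = 23.3333/5 = 4.6667
  s[V,W] = ((1.3333)·(-1.3333) + (-0.6667)·(3.6667) + (-2.6667)·(-1.3333) + (-1.6667)·(-1.3333) + (0.3333)·(1.6667) + (3.3333)·(-1.3333)) / 5 = -2.3333/5 = -0.4667
  s[W,W] = ((-1.3333)·(-1.3333) + (3.6667)·(3.6667) + (-1.3333)·(-1.3333) + (-1.3333)·(-1.3333) + (1.6667)·(1.6667) + (-1.3333)·(-1.3333)) / 5 = 23.3333/5 = 4.6667
  Sample standard deviations s_i = √(s[i,i]):
  s(U) = √(1.8667) = 1.3663
  s(V) = √(4.6667) = 2.1602
  s(W) = √(4.6667) = 2.1602

Step 3 — r_{ij} = s_{ij} / (s_i · s_j):
  r[U,U] = 1 (diagonal).
  r[U,V] = 1.8667 / (1.3663 · 2.1602) = 1.8667 / 2.9515 = 0.6325
  r[U,W] = -0.6667 / (1.3663 · 2.1602) = -0.6667 / 2.9515 = -0.2259
  r[V,V] = 1 (diagonal).
  r[V,W] = -0.4667 / (2.1602 · 2.1602) = -0.4667 / 4.6667 = -0.1
  r[W,W] = 1 (diagonal).

R is symmetric with unit diagonal. Assembling:

R = [[1, 0.6325, -0.2259],
 [0.6325, 1, -0.1],
 [-0.2259, -0.1, 1]]


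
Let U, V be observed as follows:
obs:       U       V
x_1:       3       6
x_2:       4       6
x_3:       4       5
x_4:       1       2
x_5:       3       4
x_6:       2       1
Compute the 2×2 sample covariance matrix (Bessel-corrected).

Step 1 — column means:
  mean(U) = (3 + 4 + 4 + 1 + 3 + 2) / 6 = 17/6 = 2.8333
  mean(V) = (6 + 6 + 5 + 2 + 4 + 1) / 6 = 24/6 = 4

Step 2 — sample covariance S[i,j] = (1/(n-1)) · Σ_k (x_{k,i} - mean_i) · (x_{k,j} - mean_j), with n-1 = 5.
  S[U,U] = ((0.1667)·(0.1667) + (1.1667)·(1.1667) + (1.1667)·(1.1667) + (-1.8333)·(-1.8333) + (0.1667)·(0.1667) + (-0.8333)·(-0.8333)) / 5 = 6.8333/5 = 1.3667
  S[U,V] = ((0.1667)·(2) + (1.1667)·(2) + (1.1667)·(1) + (-1.8333)·(-2) + (0.1667)·(0) + (-0.8333)·(-3)) / 5 = 10/5 = 2
  S[V,V] = ((2)·(2) + (2)·(2) + (1)·(1) + (-2)·(-2) + (0)·(0) + (-3)·(-3)) / 5 = 22/5 = 4.4

S is symmetric (S[j,i] = S[i,j]). Assembling:

S = [[1.3667, 2],
 [2, 4.4]]


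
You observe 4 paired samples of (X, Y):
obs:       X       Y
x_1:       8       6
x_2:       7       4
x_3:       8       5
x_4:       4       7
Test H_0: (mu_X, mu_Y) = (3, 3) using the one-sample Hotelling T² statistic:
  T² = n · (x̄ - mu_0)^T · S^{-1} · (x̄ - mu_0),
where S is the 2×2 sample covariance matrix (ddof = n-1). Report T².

Step 1 — sample mean vector:
  mean(X) = (8 + 7 + 8 + 4) / 4 = 27/4 = 6.75
  mean(Y) = (6 + 4 + 5 + 7) / 4 = 22/4 = 5.5
  x̄ = (6.75, 5.5),  deviation x̄ - mu_0 = (6.75, 5.5) - (3, 3) = (3.75, 2.5).

Step 2 — sample covariance matrix, S[i,j] = (1/(n-1)) · Σ_k (x_{k,i} - mean_i) · (x_{k,j} - mean_j), divisor n-1 = 3:
  S[X,X] = ((1.25)·(1.25) + (0.25)·(0.25) + (1.25)·(1.25) + (-2.75)·(-2.75)) / 3 = 10.75/3 = 3.5833
  S[X,Y] = ((1.25)·(0.5) + (0.25)·(-1.5) + (1.25)·(-0.5) + (-2.75)·(1.5)) / 3 = -4.5/3 = -1.5
  S[Y,Y] = ((0.5)·(0.5) + (-1.5)·(-1.5) + (-0.5)·(-0.5) + (1.5)·(1.5)) / 3 = 5/3 = 1.6667
  S = [[3.5833, -1.5],
 [-1.5, 1.6667]].

Step 3 — invert S. det(S) = 3.5833·1.6667 - (-1.5)² = 3.7222.
  S^{-1} = (1/det) · [[d, -b], [-b, a]] = [[0.4478, 0.403],
 [0.403, 0.9627]].

Step 4 — quadratic form (x̄ - mu_0)^T · S^{-1} · (x̄ - mu_0):
  S^{-1} · (x̄ - mu_0) = (2.6866, 3.9179),
  (x̄ - mu_0)^T · [...] = (3.75)·(2.6866) + (2.5)·(3.9179) = 19.8694.

Step 5 — scale by n: T² = 4 · 19.8694 = 79.4776.

T² ≈ 79.4776


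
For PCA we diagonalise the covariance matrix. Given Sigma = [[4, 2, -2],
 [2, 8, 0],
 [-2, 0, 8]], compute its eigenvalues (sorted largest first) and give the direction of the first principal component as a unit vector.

Step 1 — characteristic polynomial p(λ) = det(λI - Sigma) = λ³ - tr·λ² + c_1·λ - det, where tr = trace, c_1 = sum of the principal 2×2 minors, det = det(Sigma):
  tr = 4 + 8 + 8 = 20,
  c_1 = (4·8 - (2)²) + (4·8 - (-2)²) + (8·8 - (0)²) = 28 + 28 + 64 = 120,
  det = 4·(8·8 - (0)²) - (2)·((2)·8 - (0)·(-2)) + (-2)·((2)·(0) - 8·(-2)) = 4·(64) - (2)·(16) + (-2)·(16) = 192.
  So p(λ) = λ³ - 20λ² + 120λ - 192.
Step 2 — look for an integer root (rational root theorem: any rational root is an integer divisor of 192). Testing λ = 8:
  p(8) = 512 - 1280 + 960 - 192 = 0  ✓
  Dividing out (λ - 8): p(λ) = (λ - 8)(λ² - 12λ + 24).
Step 3 — remaining eigenvalues from the quadratic λ² - 12λ + 24 = 0:
  Δ = 12² - 4·24 = 144 - 96 = 48,  λ = (12 ± √48)/2 = (12 ± 6.9282)/2 ≈ 9.4641 or 2.5359.
  Sorted: λ_1 = 9.4641,  λ_2 = 8,  λ_3 = 2.5359  (check: sum = 20 = tr ✓).

Step 4 — unit eigenvector for λ_1 ≈ 9.4641: v spans the null space of (Sigma - λ_1 I), whose rows are
  r_1 = (-5.4641, 2, -2),  r_2 = (2, -1.4641, 0),  r_3 = (-2, 0, -1.4641).
  v is orthogonal to every row, so take v ∝ r_1 × r_2 = ((2)·(0) - (-2)·(-1.4641), (-2)·(2) - (-5.4641)·(0), (-5.4641)·(-1.4641) - (2)·(2)) ≈ (-2.9282, -4, 4).
  Rescale (multiply by -1 so the first nonzero entry is positive): u = (2.9282, 4, -4).
  ||u|| = √((2.9282)² + (4)² + (-4)²) = √(40.5744) ≈ 6.3698,  v_1 = u/||u|| ≈ (0.4597, 0.628, -0.628) (||v_1|| = 1).

λ_1 = 9.4641,  λ_2 = 8,  λ_3 = 2.5359;  v_1 ≈ (0.4597, 0.628, -0.628)


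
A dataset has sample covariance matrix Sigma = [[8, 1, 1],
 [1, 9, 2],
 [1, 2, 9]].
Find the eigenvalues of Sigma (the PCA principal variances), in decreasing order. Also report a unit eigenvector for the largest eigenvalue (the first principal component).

Step 1 — characteristic polynomial p(λ) = det(λI - Sigma) = λ³ - tr·λ² + c_1·λ - det, where tr = trace, c_1 = sum of the principal 2×2 minors, det = det(Sigma):
  tr = 8 + 9 + 9 = 26,
  c_1 = (8·9 - (1)²) + (8·9 - (1)²) + (9·9 - (2)²) = 71 + 71 + 77 = 219,
  det = 8·(9·9 - (2)²) - (1)·((1)·9 - (2)·(1)) + (1)·((1)·(2) - 9·(1)) = 8·(77) - (1)·(7) + (1)·(-7) = 602.
  So p(λ) = λ³ - 26λ² + 219λ - 602.
Step 2 — look for an integer root (rational root theorem: any rational root is an integer divisor of 602). Testing λ = 7:
  p(7) = 343 - 1274 + 1533 - 602 = 0  ✓
  Dividing out (λ - 7): p(λ) = (λ - 7)(λ² - 19λ + 86).
Step 3 — remaining eigenvalues from the quadratic λ² - 19λ + 86 = 0:
  Δ = 19² - 4·86 = 361 - 344 = 17,  λ = (19 ± √17)/2 = (19 ± 4.1231)/2 ≈ 11.5616 or 7.4384.
  Sorted: λ_1 = 11.5616,  λ_2 = 7.4384,  λ_3 = 7  (check: sum = 26 = tr ✓).

Step 4 — unit eigenvector for λ_1 ≈ 11.5616: v spans the null space of (Sigma - λ_1 I), whose rows are
  r_1 = (-3.5616, 1, 1),  r_2 = (1, -2.5616, 2),  r_3 = (1, 2, -2.5616).
  v is orthogonal to every row, so take v ∝ r_1 × r_2 = ((1)·(2) - (1)·(-2.5616), (1)·(1) - (-3.5616)·(2), (-3.5616)·(-2.5616) - (1)·(1)) ≈ (4.5616, 8.1231, 8.1231).
  Let u = (4.5616, 8.1231, 8.1231).
  ||u|| = √((4.5616)² + (8.1231)² + (8.1231)²) = √(152.7775) ≈ 12.3603,  v_1 = u/||u|| ≈ (0.369, 0.6572, 0.6572) (||v_1|| = 1).

λ_1 = 11.5616,  λ_2 = 7.4384,  λ_3 = 7;  v_1 ≈ (0.369, 0.6572, 0.6572)


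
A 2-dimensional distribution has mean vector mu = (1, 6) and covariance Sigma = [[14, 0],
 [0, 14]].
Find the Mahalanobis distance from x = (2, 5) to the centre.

Step 1 — centre the observation: (x - mu) = (1, -1).

Step 2 — invert Sigma. det(Sigma) = 14·14 - (0)² = 196.
  Sigma^{-1} = (1/det) · [[d, -b], [-b, a]] = [[0.0714, 0],
 [0, 0.0714]].

Step 3 — form the quadratic (x - mu)^T · Sigma^{-1} · (x - mu):
  Sigma^{-1} · (x - mu) = (0.0714, -0.0714).
  (x - mu)^T · [Sigma^{-1} · (x - mu)] = (1)·(0.0714) + (-1)·(-0.0714) = 0.1429.

Step 4 — take square root: d = √(0.1429) ≈ 0.378.

d(x, mu) = √(0.1429) ≈ 0.378


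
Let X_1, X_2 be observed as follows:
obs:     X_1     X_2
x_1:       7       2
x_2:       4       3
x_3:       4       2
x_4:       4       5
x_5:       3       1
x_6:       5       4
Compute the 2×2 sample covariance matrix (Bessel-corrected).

Step 1 — column means:
  mean(X_1) = (7 + 4 + 4 + 4 + 3 + 5) / 6 = 27/6 = 4.5
  mean(X_2) = (2 + 3 + 2 + 5 + 1 + 4) / 6 = 17/6 = 2.8333

Step 2 — sample covariance S[i,j] = (1/(n-1)) · Σ_k (x_{k,i} - mean_i) · (x_{k,j} - mean_j), with n-1 = 5.
  S[X_1,X_1] = ((2.5)·(2.5) + (-0.5)·(-0.5) + (-0.5)·(-0.5) + (-0.5)·(-0.5) + (-1.5)·(-1.5) + (0.5)·(0.5)) / 5 = 9.5/5 = 1.9
  S[X_1,X_2] = ((2.5)·(-0.8333) + (-0.5)·(0.1667) + (-0.5)·(-0.8333) + (-0.5)·(2.1667) + (-1.5)·(-1.8333) + (0.5)·(1.1667)) / 5 = 0.5/5 = 0.1
  S[X_2,X_2] = ((-0.8333)·(-0.8333) + (0.1667)·(0.1667) + (-0.8333)·(-0.8333) + (2.1667)·(2.1667) + (-1.8333)·(-1.8333) + (1.1667)·(1.1667)) / 5 = 10.8333/5 = 2.1667

S is symmetric (S[j,i] = S[i,j]). Assembling:

S = [[1.9, 0.1],
 [0.1, 2.1667]]


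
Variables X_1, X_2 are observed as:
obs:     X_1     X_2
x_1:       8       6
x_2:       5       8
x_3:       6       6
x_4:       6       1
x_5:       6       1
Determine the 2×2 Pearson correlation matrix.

Step 1 — column means:
  mean(X_1) = (8 + 5 + 6 + 6 + 6) / 5 = 31/5 = 6.2
  mean(X_2) = (6 + 8 + 6 + 1 + 1) / 5 = 22/5 = 4.4

Step 2 — sample variances and covariances s[i,j] = (1/(n-1)) · Σ_k (x_{k,i} - mean_i) · (x_{k,j} - mean_j), with n-1 = 4:
  s[X_1,X_1] = ((1.8)·(1.8) + (-1.2)·(-1.2) + (-0.2)·(-0.2) + (-0.2)·(-0.2) + (-0.2)·(-0.2)) / 4 = 4.8/4 = 1.2
  s[X_1,X_2] = ((1.8)·(1.6) + (-1.2)·(3.6) + (-0.2)·(1.6) + (-0.2)·(-3.4) + (-0.2)·(-3.4)) / 4 = -0.4/4 = -0.1
  s[X_2,X_2] = ((1.6)·(1.6) + (3.6)·(3.6) + (1.6)·(1.6) + (-3.4)·(-3.4) + (-3.4)·(-3.4)) / 4 = 41.2/4 = 10.3
  Sample standard deviations s_i = √(s[i,i]):
  s(X_1) = √(1.2) = 1.0954
  s(X_2) = √(10.3) = 3.2094

Step 3 — r_{ij} = s_{ij} / (s_i · s_j):
  r[X_1,X_1] = 1 (diagonal).
  r[X_1,X_2] = -0.1 / (1.0954 · 3.2094) = -0.1 / 3.5157 = -0.0284
  r[X_2,X_2] = 1 (diagonal).

R is symmetric with unit diagonal. Assembling:

R = [[1, -0.0284],
 [-0.0284, 1]]


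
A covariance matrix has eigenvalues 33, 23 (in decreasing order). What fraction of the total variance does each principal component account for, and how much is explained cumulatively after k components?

Step 1 — total variance = trace(Sigma) = Σ λ_i = 33 + 23 = 56.

Step 2 — fraction explained by component i = λ_i / Σ λ:
  PC1: 33/56 = 0.5893
  PC2: 23/56 = 0.4107

Step 3 — cumulative fraction after k components = (λ_1 + ... + λ_k) / Σ λ:
  k = 1: 33/56 = 0.5893
  k = 2: (33 + 23)/56 = 56/56 = 1

Summary (fraction, with percent):

explained: PC1 0.5893 (58.93%), PC2 0.4107 (41.07%);  cumulative: 0.5893, 1


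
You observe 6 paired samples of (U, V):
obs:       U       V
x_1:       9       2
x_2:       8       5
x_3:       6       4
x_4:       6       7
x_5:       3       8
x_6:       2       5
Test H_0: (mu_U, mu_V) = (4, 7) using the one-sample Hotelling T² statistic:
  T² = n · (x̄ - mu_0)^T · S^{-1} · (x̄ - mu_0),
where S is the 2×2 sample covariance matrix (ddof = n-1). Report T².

Step 1 — sample mean vector:
  mean(U) = (9 + 8 + 6 + 6 + 3 + 2) / 6 = 34/6 = 5.6667
  mean(V) = (2 + 5 + 4 + 7 + 8 + 5) / 6 = 31/6 = 5.1667
  x̄ = (5.6667, 5.1667),  deviation x̄ - mu_0 = (5.6667, 5.1667) - (4, 7) = (1.6667, -1.8333).

Step 2 — sample covariance matrix, S[i,j] = (1/(n-1)) · Σ_k (x_{k,i} - mean_i) · (x_{k,j} - mean_j), divisor n-1 = 5:
  S[U,U] = ((3.3333)·(3.3333) + (2.3333)·(2.3333) + (0.3333)·(0.3333) + (0.3333)·(0.3333) + (-2.6667)·(-2.6667) + (-3.6667)·(-3.6667)) / 5 = 37.3333/5 = 7.4667
  S[U,V] = ((3.3333)·(-3.1667) + (2.3333)·(-0.1667) + (0.3333)·(-1.1667) + (0.3333)·(1.8333) + (-2.6667)·(2.8333) + (-3.6667)·(-0.1667)) / 5 = -17.6667/5 = -3.5333
  S[V,V] = ((-3.1667)·(-3.1667) + (-0.1667)·(-0.1667) + (-1.1667)·(-1.1667) + (1.8333)·(1.8333) + (2.8333)·(2.8333) + (-0.1667)·(-0.1667)) / 5 = 22.8333/5 = 4.5667
  S = [[7.4667, -3.5333],
 [-3.5333, 4.5667]].

Step 3 — invert S. det(S) = 7.4667·4.5667 - (-3.5333)² = 21.6133.
  S^{-1} = (1/det) · [[d, -b], [-b, a]] = [[0.2113, 0.1635],
 [0.1635, 0.3455]].

Step 4 — quadratic form (x̄ - mu_0)^T · S^{-1} · (x̄ - mu_0):
  S^{-1} · (x̄ - mu_0) = (0.0524, -0.3609),
  (x̄ - mu_0)^T · [...] = (1.6667)·(0.0524) + (-1.8333)·(-0.3609) = 0.749.

Step 5 — scale by n: T² = 6 · 0.749 = 4.4941.

T² ≈ 4.4941


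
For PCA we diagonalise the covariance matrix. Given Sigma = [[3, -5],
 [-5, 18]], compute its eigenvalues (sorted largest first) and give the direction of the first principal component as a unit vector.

Step 1 — characteristic polynomial of 2×2 Sigma:
  det(Sigma - λI) = λ² - trace · λ + det = 0.
  trace = 3 + 18 = 21, det = 3·18 - (-5)² = 29.
Step 2 — discriminant:
  Δ = trace² - 4·det = 441 - 116 = 325.
Step 3 — eigenvalues:
  λ = (trace ± √Δ)/2 = (21 ± 18.0278)/2,
  λ_1 = 19.5139,  λ_2 = 1.4861.

Step 4 — unit eigenvector for λ_1: solve (Sigma - λ_1 I)v = 0. First row:
  (3 - 19.5139)·v_x + (-5)·v_y = 0, i.e. (-16.5139)·v_x + (-5)·v_y = 0,
  so v ∝ (b, λ_1 - a) = (-5, 16.5139); multiply by -1 so the first entry is positive: u = (5, -16.5139).
  ||u|| = √((5)² + (-16.5139)²) = √(297.7082) ≈ 17.2542,
  v_1 = u/||u|| ≈ (0.2898, -0.9571) (||v_1|| = 1).

λ_1 = 19.5139,  λ_2 = 1.4861;  v_1 ≈ (0.2898, -0.9571)


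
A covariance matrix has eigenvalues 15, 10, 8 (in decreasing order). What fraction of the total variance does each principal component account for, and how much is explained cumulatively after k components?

Step 1 — total variance = trace(Sigma) = Σ λ_i = 15 + 10 + 8 = 33.

Step 2 — fraction explained by component i = λ_i / Σ λ:
  PC1: 15/33 = 0.4545
  PC2: 10/33 = 0.303
  PC3: 8/33 = 0.2424

Step 3 — cumulative fraction after k components = (λ_1 + ... + λ_k) / Σ λ:
  k = 1: 15/33 = 0.4545
  k = 2: (15 + 10)/33 = 25/33 = 0.7576
  k = 3: (15 + 10 + 8)/33 = 33/33 = 1

Summary (fraction, with percent):

explained: PC1 0.4545 (45.45%), PC2 0.303 (30.3%), PC3 0.2424 (24.24%);  cumulative: 0.4545, 0.7576, 1


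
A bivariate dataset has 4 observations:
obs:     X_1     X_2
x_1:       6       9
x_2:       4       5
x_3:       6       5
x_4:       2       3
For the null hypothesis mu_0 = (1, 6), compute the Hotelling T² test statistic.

Step 1 — sample mean vector:
  mean(X_1) = (6 + 4 + 6 + 2) / 4 = 18/4 = 4.5
  mean(X_2) = (9 + 5 + 5 + 3) / 4 = 22/4 = 5.5
  x̄ = (4.5, 5.5),  deviation x̄ - mu_0 = (4.5, 5.5) - (1, 6) = (3.5, -0.5).

Step 2 — sample covariance matrix, S[i,j] = (1/(n-1)) · Σ_k (x_{k,i} - mean_i) · (x_{k,j} - mean_j), divisor n-1 = 3:
  S[X_1,X_1] = ((1.5)·(1.5) + (-0.5)·(-0.5) + (1.5)·(1.5) + (-2.5)·(-2.5)) / 3 = 11/3 = 3.6667
  S[X_1,X_2] = ((1.5)·(3.5) + (-0.5)·(-0.5) + (1.5)·(-0.5) + (-2.5)·(-2.5)) / 3 = 11/3 = 3.6667
  S[X_2,X_2] = ((3.5)·(3.5) + (-0.5)·(-0.5) + (-0.5)·(-0.5) + (-2.5)·(-2.5)) / 3 = 19/3 = 6.3333
  S = [[3.6667, 3.6667],
 [3.6667, 6.3333]].

Step 3 — invert S. det(S) = 3.6667·6.3333 - (3.6667)² = 9.7778.
  S^{-1} = (1/det) · [[d, -b], [-b, a]] = [[0.6477, -0.375],
 [-0.375, 0.375]].

Step 4 — quadratic form (x̄ - mu_0)^T · S^{-1} · (x̄ - mu_0):
  S^{-1} · (x̄ - mu_0) = (2.4545, -1.5),
  (x̄ - mu_0)^T · [...] = (3.5)·(2.4545) + (-0.5)·(-1.5) = 9.3409.

Step 5 — scale by n: T² = 4 · 9.3409 = 37.3636.

T² ≈ 37.3636


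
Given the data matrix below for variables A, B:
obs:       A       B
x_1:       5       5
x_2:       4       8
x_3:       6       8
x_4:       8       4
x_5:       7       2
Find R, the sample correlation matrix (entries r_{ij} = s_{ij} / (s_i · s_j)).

Step 1 — column means:
  mean(A) = (5 + 4 + 6 + 8 + 7) / 5 = 30/5 = 6
  mean(B) = (5 + 8 + 8 + 4 + 2) / 5 = 27/5 = 5.4

Step 2 — sample variances and covariances s[i,j] = (1/(n-1)) · Σ_k (x_{k,i} - mean_i) · (x_{k,j} - mean_j), with n-1 = 4:
  s[A,A] = ((-1)·(-1) + (-2)·(-2) + (0)·(0) + (2)·(2) + (1)·(1)) / 4 = 10/4 = 2.5
  s[A,B] = ((-1)·(-0.4) + (-2)·(2.6) + (0)·(2.6) + (2)·(-1.4) + (1)·(-3.4)) / 4 = -11/4 = -2.75
  s[B,B] = ((-0.4)·(-0.4) + (2.6)·(2.6) + (2.6)·(2.6) + (-1.4)·(-1.4) + (-3.4)·(-3.4)) / 4 = 27.2/4 = 6.8
  Sample standard deviations s_i = √(s[i,i]):
  s(A) = √(2.5) = 1.5811
  s(B) = √(6.8) = 2.6077

Step 3 — r_{ij} = s_{ij} / (s_i · s_j):
  r[A,A] = 1 (diagonal).
  r[A,B] = -2.75 / (1.5811 · 2.6077) = -2.75 / 4.1231 = -0.667
  r[B,B] = 1 (diagonal).

R is symmetric with unit diagonal. Assembling:

R = [[1, -0.667],
 [-0.667, 1]]


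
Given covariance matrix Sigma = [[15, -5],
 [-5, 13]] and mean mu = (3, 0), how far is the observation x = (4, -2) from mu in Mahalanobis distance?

Step 1 — centre the observation: (x - mu) = (1, -2).

Step 2 — invert Sigma. det(Sigma) = 15·13 - (-5)² = 170.
  Sigma^{-1} = (1/det) · [[d, -b], [-b, a]] = [[0.0765, 0.0294],
 [0.0294, 0.0882]].

Step 3 — form the quadratic (x - mu)^T · Sigma^{-1} · (x - mu):
  Sigma^{-1} · (x - mu) = (0.0176, -0.1471).
  (x - mu)^T · [Sigma^{-1} · (x - mu)] = (1)·(0.0176) + (-2)·(-0.1471) = 0.3118.

Step 4 — take square root: d = √(0.3118) ≈ 0.5584.

d(x, mu) = √(0.3118) ≈ 0.5584


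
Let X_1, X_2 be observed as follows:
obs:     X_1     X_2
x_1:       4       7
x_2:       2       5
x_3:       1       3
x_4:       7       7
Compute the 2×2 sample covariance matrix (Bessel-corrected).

Step 1 — column means:
  mean(X_1) = (4 + 2 + 1 + 7) / 4 = 14/4 = 3.5
  mean(X_2) = (7 + 5 + 3 + 7) / 4 = 22/4 = 5.5

Step 2 — sample covariance S[i,j] = (1/(n-1)) · Σ_k (x_{k,i} - mean_i) · (x_{k,j} - mean_j), with n-1 = 3.
  S[X_1,X_1] = ((0.5)·(0.5) + (-1.5)·(-1.5) + (-2.5)·(-2.5) + (3.5)·(3.5)) / 3 = 21/3 = 7
  S[X_1,X_2] = ((0.5)·(1.5) + (-1.5)·(-0.5) + (-2.5)·(-2.5) + (3.5)·(1.5)) / 3 = 13/3 = 4.3333
  S[X_2,X_2] = ((1.5)·(1.5) + (-0.5)·(-0.5) + (-2.5)·(-2.5) + (1.5)·(1.5)) / 3 = 11/3 = 3.6667

S is symmetric (S[j,i] = S[i,j]). Assembling:

S = [[7, 4.3333],
 [4.3333, 3.6667]]


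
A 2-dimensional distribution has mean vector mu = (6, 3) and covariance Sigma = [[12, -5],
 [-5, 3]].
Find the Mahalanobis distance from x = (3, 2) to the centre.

Step 1 — centre the observation: (x - mu) = (-3, -1).

Step 2 — invert Sigma. det(Sigma) = 12·3 - (-5)² = 11.
  Sigma^{-1} = (1/det) · [[d, -b], [-b, a]] = [[0.2727, 0.4545],
 [0.4545, 1.0909]].

Step 3 — form the quadratic (x - mu)^T · Sigma^{-1} · (x - mu):
  Sigma^{-1} · (x - mu) = (-1.2727, -2.4545).
  (x - mu)^T · [Sigma^{-1} · (x - mu)] = (-3)·(-1.2727) + (-1)·(-2.4545) = 6.2727.

Step 4 — take square root: d = √(6.2727) ≈ 2.5045.

d(x, mu) = √(6.2727) ≈ 2.5045


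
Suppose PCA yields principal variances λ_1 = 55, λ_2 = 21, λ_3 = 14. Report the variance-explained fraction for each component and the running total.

Step 1 — total variance = trace(Sigma) = Σ λ_i = 55 + 21 + 14 = 90.

Step 2 — fraction explained by component i = λ_i / Σ λ:
  PC1: 55/90 = 0.6111
  PC2: 21/90 = 0.2333
  PC3: 14/90 = 0.1556

Step 3 — cumulative fraction after k components = (λ_1 + ... + λ_k) / Σ λ:
  k = 1: 55/90 = 0.6111
  k = 2: (55 + 21)/90 = 76/90 = 0.8444
  k = 3: (55 + 21 + 14)/90 = 90/90 = 1

Summary (fraction, with percent):

explained: PC1 0.6111 (61.11%), PC2 0.2333 (23.33%), PC3 0.1556 (15.56%);  cumulative: 0.6111, 0.8444, 1


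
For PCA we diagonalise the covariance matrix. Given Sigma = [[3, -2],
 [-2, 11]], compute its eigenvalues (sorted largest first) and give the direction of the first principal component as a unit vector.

Step 1 — characteristic polynomial of 2×2 Sigma:
  det(Sigma - λI) = λ² - trace · λ + det = 0.
  trace = 3 + 11 = 14, det = 3·11 - (-2)² = 29.
Step 2 — discriminant:
  Δ = trace² - 4·det = 196 - 116 = 80.
Step 3 — eigenvalues:
  λ = (trace ± √Δ)/2 = (14 ± 8.9443)/2,
  λ_1 = 11.4721,  λ_2 = 2.5279.

Step 4 — unit eigenvector for λ_1: solve (Sigma - λ_1 I)v = 0. First row:
  (3 - 11.4721)·v_x + (-2)·v_y = 0, i.e. (-8.4721)·v_x + (-2)·v_y = 0,
  so v ∝ (b, λ_1 - a) = (-2, 8.4721); multiply by -1 so the first entry is positive: u = (2, -8.4721).
  ||u|| = √((2)² + (-8.4721)²) = √(75.7771) ≈ 8.705,
  v_1 = u/||u|| ≈ (0.2298, -0.9732) (||v_1|| = 1).

λ_1 = 11.4721,  λ_2 = 2.5279;  v_1 ≈ (0.2298, -0.9732)


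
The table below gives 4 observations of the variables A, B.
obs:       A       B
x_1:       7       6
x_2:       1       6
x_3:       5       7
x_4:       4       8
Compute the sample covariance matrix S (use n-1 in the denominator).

Step 1 — column means:
  mean(A) = (7 + 1 + 5 + 4) / 4 = 17/4 = 4.25
  mean(B) = (6 + 6 + 7 + 8) / 4 = 27/4 = 6.75

Step 2 — sample covariance S[i,j] = (1/(n-1)) · Σ_k (x_{k,i} - mean_i) · (x_{k,j} - mean_j), with n-1 = 3.
  S[A,A] = ((2.75)·(2.75) + (-3.25)·(-3.25) + (0.75)·(0.75) + (-0.25)·(-0.25)) / 3 = 18.75/3 = 6.25
  S[A,B] = ((2.75)·(-0.75) + (-3.25)·(-0.75) + (0.75)·(0.25) + (-0.25)·(1.25)) / 3 = 0.25/3 = 0.0833
  S[B,B] = ((-0.75)·(-0.75) + (-0.75)·(-0.75) + (0.25)·(0.25) + (1.25)·(1.25)) / 3 = 2.75/3 = 0.9167

S is symmetric (S[j,i] = S[i,j]). Assembling:

S = [[6.25, 0.0833],
 [0.0833, 0.9167]]


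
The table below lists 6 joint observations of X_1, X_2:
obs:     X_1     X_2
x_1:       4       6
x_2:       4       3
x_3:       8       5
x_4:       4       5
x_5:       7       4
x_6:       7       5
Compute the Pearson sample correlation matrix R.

Step 1 — column means:
  mean(X_1) = (4 + 4 + 8 + 4 + 7 + 7) / 6 = 34/6 = 5.6667
  mean(X_2) = (6 + 3 + 5 + 5 + 4 + 5) / 6 = 28/6 = 4.6667

Step 2 — sample variances and covariances s[i,j] = (1/(n-1)) · Σ_k (x_{k,i} - mean_i) · (x_{k,j} - mean_j), with n-1 = 5:
  s[X_1,X_1] = ((-1.6667)·(-1.6667) + (-1.6667)·(-1.6667) + (2.3333)·(2.3333) + (-1.6667)·(-1.6667) + (1.3333)·(1.3333) + (1.3333)·(1.3333)) / 5 = 17.3333/5 = 3.4667
  s[X_1,X_2] = ((-1.6667)·(1.3333) + (-1.6667)·(-1.6667) + (2.3333)·(0.3333) + (-1.6667)·(0.3333) + (1.3333)·(-0.6667) + (1.3333)·(0.3333)) / 5 = 0.3333/5 = 0.0667
  s[X_2,X_2] = ((1.3333)·(1.3333) + (-1.6667)·(-1.6667) + (0.3333)·(0.3333) + (0.3333)·(0.3333) + (-0.6667)·(-0.6667) + (0.3333)·(0.3333)) / 5 = 5.3333/5 = 1.0667
  Sample standard deviations s_i = √(s[i,i]):
  s(X_1) = √(3.4667) = 1.8619
  s(X_2) = √(1.0667) = 1.0328

Step 3 — r_{ij} = s_{ij} / (s_i · s_j):
  r[X_1,X_1] = 1 (diagonal).
  r[X_1,X_2] = 0.0667 / (1.8619 · 1.0328) = 0.0667 / 1.923 = 0.0347
  r[X_2,X_2] = 1 (diagonal).

R is symmetric with unit diagonal. Assembling:

R = [[1, 0.0347],
 [0.0347, 1]]


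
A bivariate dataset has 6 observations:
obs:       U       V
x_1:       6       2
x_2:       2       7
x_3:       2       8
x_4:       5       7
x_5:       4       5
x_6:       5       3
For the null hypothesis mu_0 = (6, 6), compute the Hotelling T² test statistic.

Step 1 — sample mean vector:
  mean(U) = (6 + 2 + 2 + 5 + 4 + 5) / 6 = 24/6 = 4
  mean(V) = (2 + 7 + 8 + 7 + 5 + 3) / 6 = 32/6 = 5.3333
  x̄ = (4, 5.3333),  deviation x̄ - mu_0 = (4, 5.3333) - (6, 6) = (-2, -0.6667).

Step 2 — sample covariance matrix, S[i,j] = (1/(n-1)) · Σ_k (x_{k,i} - mean_i) · (x_{k,j} - mean_j), divisor n-1 = 5:
  S[U,U] = ((2)·(2) + (-2)·(-2) + (-2)·(-2) + (1)·(1) + (0)·(0) + (1)·(1)) / 5 = 14/5 = 2.8
  S[U,V] = ((2)·(-3.3333) + (-2)·(1.6667) + (-2)·(2.6667) + (1)·(1.6667) + (0)·(-0.3333) + (1)·(-2.3333)) / 5 = -16/5 = -3.2
  S[V,V] = ((-3.3333)·(-3.3333) + (1.6667)·(1.6667) + (2.6667)·(2.6667) + (1.6667)·(1.6667) + (-0.3333)·(-0.3333) + (-2.3333)·(-2.3333)) / 5 = 29.3333/5 = 5.8667
  S = [[2.8, -3.2],
 [-3.2, 5.8667]].

Step 3 — invert S. det(S) = 2.8·5.8667 - (-3.2)² = 6.1867.
  S^{-1} = (1/det) · [[d, -b], [-b, a]] = [[0.9483, 0.5172],
 [0.5172, 0.4526]].

Step 4 — quadratic form (x̄ - mu_0)^T · S^{-1} · (x̄ - mu_0):
  S^{-1} · (x̄ - mu_0) = (-2.2414, -1.3362),
  (x̄ - mu_0)^T · [...] = (-2)·(-2.2414) + (-0.6667)·(-1.3362) = 5.3736.

Step 5 — scale by n: T² = 6 · 5.3736 = 32.2414.

T² ≈ 32.2414


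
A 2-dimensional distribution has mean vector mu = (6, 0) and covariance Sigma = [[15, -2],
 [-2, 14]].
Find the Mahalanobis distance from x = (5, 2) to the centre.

Step 1 — centre the observation: (x - mu) = (-1, 2).

Step 2 — invert Sigma. det(Sigma) = 15·14 - (-2)² = 206.
  Sigma^{-1} = (1/det) · [[d, -b], [-b, a]] = [[0.068, 0.0097],
 [0.0097, 0.0728]].

Step 3 — form the quadratic (x - mu)^T · Sigma^{-1} · (x - mu):
  Sigma^{-1} · (x - mu) = (-0.0485, 0.1359).
  (x - mu)^T · [Sigma^{-1} · (x - mu)] = (-1)·(-0.0485) + (2)·(0.1359) = 0.3204.

Step 4 — take square root: d = √(0.3204) ≈ 0.566.

d(x, mu) = √(0.3204) ≈ 0.566


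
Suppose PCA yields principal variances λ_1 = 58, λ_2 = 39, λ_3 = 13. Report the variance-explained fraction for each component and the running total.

Step 1 — total variance = trace(Sigma) = Σ λ_i = 58 + 39 + 13 = 110.

Step 2 — fraction explained by component i = λ_i / Σ λ:
  PC1: 58/110 = 0.5273
  PC2: 39/110 = 0.3545
  PC3: 13/110 = 0.1182

Step 3 — cumulative fraction after k components = (λ_1 + ... + λ_k) / Σ λ:
  k = 1: 58/110 = 0.5273
  k = 2: (58 + 39)/110 = 97/110 = 0.8818
  k = 3: (58 + 39 + 13)/110 = 110/110 = 1

Summary (fraction, with percent):

explained: PC1 0.5273 (52.73%), PC2 0.3545 (35.45%), PC3 0.1182 (11.82%);  cumulative: 0.5273, 0.8818, 1


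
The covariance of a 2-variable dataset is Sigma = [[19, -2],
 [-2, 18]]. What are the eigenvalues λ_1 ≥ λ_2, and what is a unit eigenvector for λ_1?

Step 1 — characteristic polynomial of 2×2 Sigma:
  det(Sigma - λI) = λ² - trace · λ + det = 0.
  trace = 19 + 18 = 37, det = 19·18 - (-2)² = 338.
Step 2 — discriminant:
  Δ = trace² - 4·det = 1369 - 1352 = 17.
Step 3 — eigenvalues:
  λ = (trace ± √Δ)/2 = (37 ± 4.1231)/2,
  λ_1 = 20.5616,  λ_2 = 16.4384.

Step 4 — unit eigenvector for λ_1: solve (Sigma - λ_1 I)v = 0. First row:
  (19 - 20.5616)·v_x + (-2)·v_y = 0, i.e. (-1.5616)·v_x + (-2)·v_y = 0,
  so v ∝ (b, λ_1 - a) = (-2, 1.5616); multiply by -1 so the first entry is positive: u = (2, -1.5616).
  ||u|| = √((2)² + (-1.5616)²) = √(6.4384) ≈ 2.5374,
  v_1 = u/||u|| ≈ (0.7882, -0.6154) (||v_1|| = 1).

λ_1 = 20.5616,  λ_2 = 16.4384;  v_1 ≈ (0.7882, -0.6154)


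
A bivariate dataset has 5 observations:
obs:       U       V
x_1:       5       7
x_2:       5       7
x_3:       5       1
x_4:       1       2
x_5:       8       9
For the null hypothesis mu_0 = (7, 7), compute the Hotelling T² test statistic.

Step 1 — sample mean vector:
  mean(U) = (5 + 5 + 5 + 1 + 8) / 5 = 24/5 = 4.8
  mean(V) = (7 + 7 + 1 + 2 + 9) / 5 = 26/5 = 5.2
  x̄ = (4.8, 5.2),  deviation x̄ - mu_0 = (4.8, 5.2) - (7, 7) = (-2.2, -1.8).

Step 2 — sample covariance matrix, S[i,j] = (1/(n-1)) · Σ_k (x_{k,i} - mean_i) · (x_{k,j} - mean_j), divisor n-1 = 4:
  S[U,U] = ((0.2)·(0.2) + (0.2)·(0.2) + (0.2)·(0.2) + (-3.8)·(-3.8) + (3.2)·(3.2)) / 4 = 24.8/4 = 6.2
  S[U,V] = ((0.2)·(1.8) + (0.2)·(1.8) + (0.2)·(-4.2) + (-3.8)·(-3.2) + (3.2)·(3.8)) / 4 = 24.2/4 = 6.05
  S[V,V] = ((1.8)·(1.8) + (1.8)·(1.8) + (-4.2)·(-4.2) + (-3.2)·(-3.2) + (3.8)·(3.8)) / 4 = 48.8/4 = 12.2
  S = [[6.2, 6.05],
 [6.05, 12.2]].

Step 3 — invert S. det(S) = 6.2·12.2 - (6.05)² = 39.0375.
  S^{-1} = (1/det) · [[d, -b], [-b, a]] = [[0.3125, -0.155],
 [-0.155, 0.1588]].

Step 4 — quadratic form (x̄ - mu_0)^T · S^{-1} · (x̄ - mu_0):
  S^{-1} · (x̄ - mu_0) = (-0.4086, 0.0551),
  (x̄ - mu_0)^T · [...] = (-2.2)·(-0.4086) + (-1.8)·(0.0551) = 0.7997.

Step 5 — scale by n: T² = 5 · 0.7997 = 3.9987.

T² ≈ 3.9987


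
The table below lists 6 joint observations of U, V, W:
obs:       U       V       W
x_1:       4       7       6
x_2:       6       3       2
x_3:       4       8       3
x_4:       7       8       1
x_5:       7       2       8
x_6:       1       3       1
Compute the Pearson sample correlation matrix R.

Step 1 — column means:
  mean(U) = (4 + 6 + 4 + 7 + 7 + 1) / 6 = 29/6 = 4.8333
  mean(V) = (7 + 3 + 8 + 8 + 2 + 3) / 6 = 31/6 = 5.1667
  mean(W) = (6 + 2 + 3 + 1 + 8 + 1) / 6 = 21/6 = 3.5

Step 2 — sample variances and covariances s[i,j] = (1/(n-1)) · Σ_k (x_{k,i} - mean_i) · (x_{k,j} - mean_j), with n-1 = 5:
  s[U,U] = ((-0.8333)·(-0.8333) + (1.1667)·(1.1667) + (-0.8333)·(-0.8333) + (2.1667)·(2.1667) + (2.1667)·(2.1667) + (-3.8333)·(-3.8333)) / 5 = 26.8333/5 = 5.3667
  s[U,V] = ((-0.8333)·(1.8333) + (1.1667)·(-2.1667) + (-0.8333)·(2.8333) + (2.1667)·(2.8333) + (2.1667)·(-3.1667) + (-3.8333)·(-2.1667)) / 5 = 1.1667/5 = 0.2333
  s[U,W] = ((-0.8333)·(2.5) + (1.1667)·(-1.5) + (-0.8333)·(-0.5) + (2.1667)·(-2.5) + (2.1667)·(4.5) + (-3.8333)·(-2.5)) / 5 = 10.5/5 = 2.1
  s[V,V] = ((1.8333)·(1.8333) + (-2.1667)·(-2.1667) + (2.8333)·(2.8333) + (2.8333)·(2.8333) + (-3.1667)·(-3.1667) + (-2.1667)·(-2.1667)) / 5 = 38.8333/5 = 7.7667
  s[V,W] = ((1.8333)·(2.5) + (-2.1667)·(-1.5) + (2.8333)·(-0.5) + (2.8333)·(-2.5) + (-3.1667)·(4.5) + (-2.1667)·(-2.5)) / 5 = -9.5/5 = -1.9
  s[W,W] = ((2.5)·(2.5) + (-1.5)·(-1.5) + (-0.5)·(-0.5) + (-2.5)·(-2.5) + (4.5)·(4.5) + (-2.5)·(-2.5)) / 5 = 41.5/5 = 8.3
  Sample standard deviations s_i = √(s[i,i]):
  s(U) = √(5.3667) = 2.3166
  s(V) = √(7.7667) = 2.7869
  s(W) = √(8.3) = 2.881

Step 3 — r_{ij} = s_{ij} / (s_i · s_j):
  r[U,U] = 1 (diagonal).
  r[U,V] = 0.2333 / (2.3166 · 2.7869) = 0.2333 / 6.4561 = 0.0361
  r[U,W] = 2.1 / (2.3166 · 2.881) = 2.1 / 6.6741 = 0.3147
  r[V,V] = 1 (diagonal).
  r[V,W] = -1.9 / (2.7869 · 2.881) = -1.9 / 8.0289 = -0.2366
  r[W,W] = 1 (diagonal).

R is symmetric with unit diagonal. Assembling:

R = [[1, 0.0361, 0.3147],
 [0.0361, 1, -0.2366],
 [0.3147, -0.2366, 1]]
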